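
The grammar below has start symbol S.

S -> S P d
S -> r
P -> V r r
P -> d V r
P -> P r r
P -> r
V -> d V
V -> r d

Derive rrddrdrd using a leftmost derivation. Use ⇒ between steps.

S ⇒ SPd ⇒ SPdPd ⇒ rPdPd ⇒ rrdPd ⇒ rrddVrd ⇒ rrddrdrd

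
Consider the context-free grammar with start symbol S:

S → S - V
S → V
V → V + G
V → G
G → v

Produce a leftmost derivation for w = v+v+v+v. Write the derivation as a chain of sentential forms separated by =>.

S => V => V+G => V+G+G => V+G+G+G => G+G+G+G => v+G+G+G => v+v+G+G => v+v+v+G => v+v+v+v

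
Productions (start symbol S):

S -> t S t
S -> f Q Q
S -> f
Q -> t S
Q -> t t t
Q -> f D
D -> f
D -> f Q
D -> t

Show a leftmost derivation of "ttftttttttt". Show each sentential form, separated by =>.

S => tSt => ttStt => ttfQQtt => ttftttQtt => ttftttttttt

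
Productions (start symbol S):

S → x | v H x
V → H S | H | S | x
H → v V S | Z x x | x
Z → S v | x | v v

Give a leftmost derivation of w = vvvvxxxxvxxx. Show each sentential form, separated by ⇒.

S ⇒ vHx ⇒ vZxxx ⇒ vSvxxx ⇒ vvHxvxxx ⇒ vvvVSxvxxx ⇒ vvvSSxvxxx ⇒ vvvvHxSxvxxx ⇒ vvvvxxSxvxxx ⇒ vvvvxxxxvxxx

S ⇒ vHx   [S → v H x]
vHx ⇒ vZxxx   [H → Z x x]
vZxxx ⇒ vSvxxx   [Z → S v]
vSvxxx ⇒ vvHxvxxx   [S → v H x]
vvHxvxxx ⇒ vvvVSxvxxx   [H → v V S]
vvvVSxvxxx ⇒ vvvSSxvxxx   [V → S]
vvvSSxvxxx ⇒ vvvvHxSxvxxx   [S → v H x]
vvvvHxSxvxxx ⇒ vvvvxxSxvxxx   [H → x]
vvvvxxSxvxxx ⇒ vvvvxxxxvxxx   [S → x]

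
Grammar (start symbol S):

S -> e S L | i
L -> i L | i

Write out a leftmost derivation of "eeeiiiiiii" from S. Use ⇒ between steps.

S ⇒ eSL ⇒ eeSLL ⇒ eeeSLLL ⇒ eeeiLLL ⇒ eeeiiLLL ⇒ eeeiiiLLL ⇒ eeeiiiiLL ⇒ eeeiiiiiLL ⇒ eeeiiiiiiL ⇒ eeeiiiiiii

S ⇒ eSL   [S -> e S L]
eSL ⇒ eeSLL   [S -> e S L]
eeSLL ⇒ eeeSLLL   [S -> e S L]
eeeSLLL ⇒ eeeiLLL   [S -> i]
eeeiLLL ⇒ eeeiiLLL   [L -> i L]
eeeiiLLL ⇒ eeeiiiLLL   [L -> i L]
eeeiiiLLL ⇒ eeeiiiiLL   [L -> i]
eeeiiiiLL ⇒ eeeiiiiiLL   [L -> i L]
eeeiiiiiLL ⇒ eeeiiiiiiL   [L -> i]
eeeiiiiiiL ⇒ eeeiiiiiii   [L -> i]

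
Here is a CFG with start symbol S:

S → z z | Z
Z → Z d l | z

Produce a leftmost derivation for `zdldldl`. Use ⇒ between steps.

S⇒Z⇒Zdl⇒Zdldl⇒Zdldldl⇒zdldldl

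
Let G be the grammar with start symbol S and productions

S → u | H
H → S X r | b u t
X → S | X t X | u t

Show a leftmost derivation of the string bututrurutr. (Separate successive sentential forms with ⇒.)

S ⇒ H ⇒ SXr ⇒ HXr ⇒ SXrXr ⇒ HXrXr ⇒ SXrXrXr ⇒ HXrXrXr ⇒ butXrXrXr ⇒ bututrXrXr ⇒ bututrSrXr ⇒ bututrurXr ⇒ bututrurutr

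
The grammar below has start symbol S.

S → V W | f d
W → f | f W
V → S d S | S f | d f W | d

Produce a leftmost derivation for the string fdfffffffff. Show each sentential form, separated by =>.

S => VW => SfW => fdfW => fdffW => fdfffW => fdffffW => fdfffffW => fdffffffW => fdfffffffW => fdffffffffW => fdfffffffff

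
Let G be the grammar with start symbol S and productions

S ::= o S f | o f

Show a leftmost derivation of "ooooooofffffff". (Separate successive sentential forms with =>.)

S => oSf => ooSff => oooSfff => ooooSffff => oooooSfffff => ooooooSffffff => ooooooofffffff

S => oSf   [S ::= o S f]
oSf => ooSff   [S ::= o S f]
ooSff => oooSfff   [S ::= o S f]
oooSfff => ooooSffff   [S ::= o S f]
ooooSffff => oooooSfffff   [S ::= o S f]
oooooSfffff => ooooooSffffff   [S ::= o S f]
ooooooSffffff => ooooooofffffff   [S ::= o f]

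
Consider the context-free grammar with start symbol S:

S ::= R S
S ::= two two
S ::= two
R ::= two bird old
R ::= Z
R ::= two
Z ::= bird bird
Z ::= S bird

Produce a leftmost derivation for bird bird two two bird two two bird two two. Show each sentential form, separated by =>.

S => R S => Z S => S bird S => R S bird S => Z S bird S => S bird S bird S => R S bird S bird S => Z S bird S bird S => bird bird S bird S bird S => bird bird two two bird S bird S => bird bird two two bird two two bird S => bird bird two two bird two two bird two two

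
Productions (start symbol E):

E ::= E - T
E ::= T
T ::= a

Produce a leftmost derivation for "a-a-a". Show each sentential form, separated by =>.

E=>E-T=>E-T-T=>T-T-T=>a-T-T=>a-a-T=>a-a-a

E => E-T   [E ::= E - T]
E-T => E-T-T   [E ::= E - T]
E-T-T => T-T-T   [E ::= T]
T-T-T => a-T-T   [T ::= a]
a-T-T => a-a-T   [T ::= a]
a-a-T => a-a-a   [T ::= a]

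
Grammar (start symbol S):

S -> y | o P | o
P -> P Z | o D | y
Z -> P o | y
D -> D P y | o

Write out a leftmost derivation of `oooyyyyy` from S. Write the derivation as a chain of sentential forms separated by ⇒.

S ⇒ oP ⇒ oPZ ⇒ ooDZ ⇒ ooDPyZ ⇒ ooDPyPyZ ⇒ oooPyPyZ ⇒ oooyyPyZ ⇒ oooyyyyZ ⇒ oooyyyyy

S ⇒ oP   [S -> o P]
oP ⇒ oPZ   [P -> P Z]
oPZ ⇒ ooDZ   [P -> o D]
ooDZ ⇒ ooDPyZ   [D -> D P y]
ooDPyZ ⇒ ooDPyPyZ   [D -> D P y]
ooDPyPyZ ⇒ oooPyPyZ   [D -> o]
oooPyPyZ ⇒ oooyyPyZ   [P -> y]
oooyyPyZ ⇒ oooyyyyZ   [P -> y]
oooyyyyZ ⇒ oooyyyyy   [Z -> y]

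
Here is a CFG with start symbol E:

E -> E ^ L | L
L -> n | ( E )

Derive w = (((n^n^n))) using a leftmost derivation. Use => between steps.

E => L => (E) => (L) => ((E)) => ((L)) => (((E))) => (((E^L))) => (((E^L^L))) => (((L^L^L))) => (((n^L^L))) => (((n^n^L))) => (((n^n^n)))

E => L   [E -> L]
L => (E)   [L -> ( E )]
(E) => (L)   [E -> L]
(L) => ((E))   [L -> ( E )]
((E)) => ((L))   [E -> L]
((L)) => (((E)))   [L -> ( E )]
(((E))) => (((E^L)))   [E -> E ^ L]
(((E^L))) => (((E^L^L)))   [E -> E ^ L]
(((E^L^L))) => (((L^L^L)))   [E -> L]
(((L^L^L))) => (((n^L^L)))   [L -> n]
(((n^L^L))) => (((n^n^L)))   [L -> n]
(((n^n^L))) => (((n^n^n)))   [L -> n]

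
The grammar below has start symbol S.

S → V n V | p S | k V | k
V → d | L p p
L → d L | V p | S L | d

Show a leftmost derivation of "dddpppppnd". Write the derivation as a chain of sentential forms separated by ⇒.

S ⇒ VnV ⇒ LppnV ⇒ VpppnV ⇒ LpppppnV ⇒ dLpppppnV ⇒ ddLpppppnV ⇒ dddpppppnV ⇒ dddpppppnd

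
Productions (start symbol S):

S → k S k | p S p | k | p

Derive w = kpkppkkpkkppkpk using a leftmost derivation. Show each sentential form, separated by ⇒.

S ⇒ kSk ⇒ kpSpk ⇒ kpkSkpk ⇒ kpkpSpkpk ⇒ kpkppSppkpk ⇒ kpkppkSkppkpk ⇒ kpkppkkSkkppkpk ⇒ kpkppkkpkkppkpk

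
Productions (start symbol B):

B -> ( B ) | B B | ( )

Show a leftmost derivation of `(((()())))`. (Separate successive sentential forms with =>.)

B => (B) => ((B)) => (((B))) => (((BB))) => (((()B))) => (((()())))

B => (B)   [B -> ( B )]
(B) => ((B))   [B -> ( B )]
((B)) => (((B)))   [B -> ( B )]
(((B))) => (((BB)))   [B -> B B]
(((BB))) => (((()B)))   [B -> ( )]
(((()B))) => (((()())))   [B -> ( )]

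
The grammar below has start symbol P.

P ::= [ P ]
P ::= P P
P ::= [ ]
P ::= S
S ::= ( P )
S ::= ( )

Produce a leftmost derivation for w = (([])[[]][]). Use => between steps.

P => S => (P) => (PP) => (PPP) => (SPP) => ((P)PP) => (([])PP) => (([])[P]P) => (([])[[]]P) => (([])[[]][])

P => S   [P ::= S]
S => (P)   [S ::= ( P )]
(P) => (PP)   [P ::= P P]
(PP) => (PPP)   [P ::= P P]
(PPP) => (SPP)   [P ::= S]
(SPP) => ((P)PP)   [S ::= ( P )]
((P)PP) => (([])PP)   [P ::= [ ]]
(([])PP) => (([])[P]P)   [P ::= [ P ]]
(([])[P]P) => (([])[[]]P)   [P ::= [ ]]
(([])[[]]P) => (([])[[]][])   [P ::= [ ]]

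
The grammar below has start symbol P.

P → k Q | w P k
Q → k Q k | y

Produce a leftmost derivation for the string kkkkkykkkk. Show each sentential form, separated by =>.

P => kQ => kkQk => kkkQkk => kkkkQkkk => kkkkkQkkkk => kkkkkykkkk

P => kQ   [P → k Q]
kQ => kkQk   [Q → k Q k]
kkQk => kkkQkk   [Q → k Q k]
kkkQkk => kkkkQkkk   [Q → k Q k]
kkkkQkkk => kkkkkQkkkk   [Q → k Q k]
kkkkkQkkkk => kkkkkykkkk   [Q → y]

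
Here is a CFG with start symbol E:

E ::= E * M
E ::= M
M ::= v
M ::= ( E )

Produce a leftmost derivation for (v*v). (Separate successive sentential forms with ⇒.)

E ⇒ M ⇒ (E) ⇒ (E*M) ⇒ (M*M) ⇒ (v*M) ⇒ (v*v)

E ⇒ M   [E ::= M]
M ⇒ (E)   [M ::= ( E )]
(E) ⇒ (E*M)   [E ::= E * M]
(E*M) ⇒ (M*M)   [E ::= M]
(M*M) ⇒ (v*M)   [M ::= v]
(v*M) ⇒ (v*v)   [M ::= v]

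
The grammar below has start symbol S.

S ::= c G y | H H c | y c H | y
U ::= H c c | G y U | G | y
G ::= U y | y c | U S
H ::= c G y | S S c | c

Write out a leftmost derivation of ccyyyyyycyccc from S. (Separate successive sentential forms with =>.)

S => HHc => SScHc => HHcScHc => cHcScHc => ccGycScHc => ccUSycScHc => ccGyUSycScHc => ccUSyUSycScHc => ccySyUSycScHc => ccyyyUSycScHc => ccyyyySycScHc => ccyyyyyycScHc => ccyyyyyycycHc => ccyyyyyycyccc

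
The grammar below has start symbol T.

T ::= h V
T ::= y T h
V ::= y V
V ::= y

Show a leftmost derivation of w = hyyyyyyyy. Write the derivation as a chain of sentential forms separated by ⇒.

T ⇒ hV ⇒ hyV ⇒ hyyV ⇒ hyyyV ⇒ hyyyyV ⇒ hyyyyyV ⇒ hyyyyyyV ⇒ hyyyyyyyV ⇒ hyyyyyyyy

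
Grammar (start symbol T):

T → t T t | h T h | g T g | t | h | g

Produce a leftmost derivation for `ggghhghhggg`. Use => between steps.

T=>gTg=>ggTgg=>gggTggg=>ggghThggg=>ggghhThhggg=>ggghhghhggg

T => gTg   [T → g T g]
gTg => ggTgg   [T → g T g]
ggTgg => gggTggg   [T → g T g]
gggTggg => ggghThggg   [T → h T h]
ggghThggg => ggghhThhggg   [T → h T h]
ggghhThhggg => ggghhghhggg   [T → g]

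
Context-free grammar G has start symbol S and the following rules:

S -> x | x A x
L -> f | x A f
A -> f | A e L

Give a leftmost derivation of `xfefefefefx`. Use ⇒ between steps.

S ⇒ xAx ⇒ xAeLx ⇒ xAeLeLx ⇒ xAeLeLeLx ⇒ xAeLeLeLeLx ⇒ xfeLeLeLeLx ⇒ xfefeLeLeLx ⇒ xfefefeLeLx ⇒ xfefefefeLx ⇒ xfefefefefx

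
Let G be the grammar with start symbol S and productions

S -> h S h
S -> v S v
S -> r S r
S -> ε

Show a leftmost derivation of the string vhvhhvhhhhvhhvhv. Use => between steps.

S=>vSv=>vhShv=>vhvSvhv=>vhvhShvhv=>vhvhhShhvhv=>vhvhhvSvhhvhv=>vhvhhvhShvhhvhv=>vhvhhvhhShhvhhvhv=>vhvhhvhhhhvhhvhv

S => vSv   [S -> v S v]
vSv => vhShv   [S -> h S h]
vhShv => vhvSvhv   [S -> v S v]
vhvSvhv => vhvhShvhv   [S -> h S h]
vhvhShvhv => vhvhhShhvhv   [S -> h S h]
vhvhhShhvhv => vhvhhvSvhhvhv   [S -> v S v]
vhvhhvSvhhvhv => vhvhhvhShvhhvhv   [S -> h S h]
vhvhhvhShvhhvhv => vhvhhvhhShhvhhvhv   [S -> h S h]
vhvhhvhhShhvhhvhv => vhvhhvhhhhvhhvhv   [S -> ε]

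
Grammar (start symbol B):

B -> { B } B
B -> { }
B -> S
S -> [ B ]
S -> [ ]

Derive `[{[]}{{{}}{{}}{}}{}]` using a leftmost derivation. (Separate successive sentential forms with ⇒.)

B ⇒ S   [B -> S]
S ⇒ [B]   [S -> [ B ]]
[B] ⇒ [{B}B]   [B -> { B } B]
[{B}B] ⇒ [{S}B]   [B -> S]
[{S}B] ⇒ [{[]}B]   [S -> [ ]]
[{[]}B] ⇒ [{[]}{B}B]   [B -> { B } B]
[{[]}{B}B] ⇒ [{[]}{{B}B}B]   [B -> { B } B]
[{[]}{{B}B}B] ⇒ [{[]}{{{}}B}B]   [B -> { }]
[{[]}{{{}}B}B] ⇒ [{[]}{{{}}{B}B}B]   [B -> { B } B]
[{[]}{{{}}{B}B}B] ⇒ [{[]}{{{}}{{}}B}B]   [B -> { }]
[{[]}{{{}}{{}}B}B] ⇒ [{[]}{{{}}{{}}{}}B]   [B -> { }]
[{[]}{{{}}{{}}{}}B] ⇒ [{[]}{{{}}{{}}{}}{}]   [B -> { }]

B ⇒ S ⇒ [B] ⇒ [{B}B] ⇒ [{S}B] ⇒ [{[]}B] ⇒ [{[]}{B}B] ⇒ [{[]}{{B}B}B] ⇒ [{[]}{{{}}B}B] ⇒ [{[]}{{{}}{B}B}B] ⇒ [{[]}{{{}}{{}}B}B] ⇒ [{[]}{{{}}{{}}{}}B] ⇒ [{[]}{{{}}{{}}{}}{}]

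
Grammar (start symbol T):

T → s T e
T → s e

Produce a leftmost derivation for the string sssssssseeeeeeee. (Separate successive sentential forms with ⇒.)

T ⇒ sTe   [T → s T e]
sTe ⇒ ssTee   [T → s T e]
ssTee ⇒ sssTeee   [T → s T e]
sssTeee ⇒ ssssTeeee   [T → s T e]
ssssTeeee ⇒ sssssTeeeee   [T → s T e]
sssssTeeeee ⇒ ssssssTeeeeee   [T → s T e]
ssssssTeeeeee ⇒ sssssssTeeeeeee   [T → s T e]
sssssssTeeeeeee ⇒ sssssssseeeeeeee   [T → s e]

T ⇒ sTe ⇒ ssTee ⇒ sssTeee ⇒ ssssTeeee ⇒ sssssTeeeee ⇒ ssssssTeeeeee ⇒ sssssssTeeeeeee ⇒ sssssssseeeeeeee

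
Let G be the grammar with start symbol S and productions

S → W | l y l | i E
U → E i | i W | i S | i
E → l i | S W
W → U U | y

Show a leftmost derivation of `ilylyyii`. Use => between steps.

S => W => UU => EiU => SWiU => iEWiU => iSWWiU => ilylWWiU => ilylyWiU => ilylyyiU => ilylyyii

S => W   [S → W]
W => UU   [W → U U]
UU => EiU   [U → E i]
EiU => SWiU   [E → S W]
SWiU => iEWiU   [S → i E]
iEWiU => iSWWiU   [E → S W]
iSWWiU => ilylWWiU   [S → l y l]
ilylWWiU => ilylyWiU   [W → y]
ilylyWiU => ilylyyiU   [W → y]
ilylyyiU => ilylyyii   [U → i]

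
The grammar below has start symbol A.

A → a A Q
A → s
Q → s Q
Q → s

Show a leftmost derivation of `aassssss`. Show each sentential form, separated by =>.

A => aAQ => aaAQQ => aasQQ => aassQQ => aasssQQ => aassssQ => aasssssQ => aassssss

A => aAQ   [A → a A Q]
aAQ => aaAQQ   [A → a A Q]
aaAQQ => aasQQ   [A → s]
aasQQ => aassQQ   [Q → s Q]
aassQQ => aasssQQ   [Q → s Q]
aasssQQ => aassssQ   [Q → s]
aassssQ => aasssssQ   [Q → s Q]
aasssssQ => aassssss   [Q → s]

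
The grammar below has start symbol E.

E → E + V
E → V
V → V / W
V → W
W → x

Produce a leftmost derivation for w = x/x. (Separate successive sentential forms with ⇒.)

E ⇒ V   [E → V]
V ⇒ V/W   [V → V / W]
V/W ⇒ W/W   [V → W]
W/W ⇒ x/W   [W → x]
x/W ⇒ x/x   [W → x]

E ⇒ V ⇒ V/W ⇒ W/W ⇒ x/W ⇒ x/x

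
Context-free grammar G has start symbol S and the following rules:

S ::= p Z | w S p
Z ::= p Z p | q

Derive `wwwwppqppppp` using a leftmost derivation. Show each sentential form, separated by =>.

S=>wSp=>wwSpp=>wwwSppp=>wwwwSpppp=>wwwwpZpppp=>wwwwppZppppp=>wwwwppqppppp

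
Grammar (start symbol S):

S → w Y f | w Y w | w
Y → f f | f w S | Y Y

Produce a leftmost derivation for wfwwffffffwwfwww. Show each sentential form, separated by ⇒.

S ⇒ wYw   [S → w Y w]
wYw ⇒ wYYw   [Y → Y Y]
wYYw ⇒ wYYYw   [Y → Y Y]
wYYYw ⇒ wYYYYw   [Y → Y Y]
wYYYYw ⇒ wfwSYYYw   [Y → f w S]
wfwSYYYw ⇒ wfwwYfYYYw   [S → w Y f]
wfwwYfYYYw ⇒ wfwwfffYYYw   [Y → f f]
wfwwfffYYYw ⇒ wfwwfffffYYw   [Y → f f]
wfwwfffffYYw ⇒ wfwwffffffwSYw   [Y → f w S]
wfwwffffffwSYw ⇒ wfwwffffffwwYw   [S → w]
wfwwffffffwwYw ⇒ wfwwffffffwwfwSw   [Y → f w S]
wfwwffffffwwfwSw ⇒ wfwwffffffwwfwww   [S → w]

S ⇒ wYw ⇒ wYYw ⇒ wYYYw ⇒ wYYYYw ⇒ wfwSYYYw ⇒ wfwwYfYYYw ⇒ wfwwfffYYYw ⇒ wfwwfffffYYw ⇒ wfwwffffffwSYw ⇒ wfwwffffffwwYw ⇒ wfwwffffffwwfwSw ⇒ wfwwffffffwwfwww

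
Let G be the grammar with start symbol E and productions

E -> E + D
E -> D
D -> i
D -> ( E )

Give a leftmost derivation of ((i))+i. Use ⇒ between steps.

E ⇒ E+D   [E -> E + D]
E+D ⇒ D+D   [E -> D]
D+D ⇒ (E)+D   [D -> ( E )]
(E)+D ⇒ (D)+D   [E -> D]
(D)+D ⇒ ((E))+D   [D -> ( E )]
((E))+D ⇒ ((D))+D   [E -> D]
((D))+D ⇒ ((i))+D   [D -> i]
((i))+D ⇒ ((i))+i   [D -> i]

E ⇒ E+D ⇒ D+D ⇒ (E)+D ⇒ (D)+D ⇒ ((E))+D ⇒ ((D))+D ⇒ ((i))+D ⇒ ((i))+i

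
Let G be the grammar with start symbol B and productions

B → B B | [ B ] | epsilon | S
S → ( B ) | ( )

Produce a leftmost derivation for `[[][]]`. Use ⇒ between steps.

B ⇒ [B]   [B → [ B ]]
[B] ⇒ [BB]   [B → B B]
[BB] ⇒ [BBB]   [B → B B]
[BBB] ⇒ [BBBB]   [B → B B]
[BBBB] ⇒ [[B]BBB]   [B → [ B ]]
[[B]BBB] ⇒ [[]BBB]   [B → epsilon]
[[]BBB] ⇒ [[][B]BB]   [B → [ B ]]
[[][B]BB] ⇒ [[][]BB]   [B → epsilon]
[[][]BB] ⇒ [[][]B]   [B → epsilon]
[[][]B] ⇒ [[][]]   [B → epsilon]

B ⇒ [B] ⇒ [BB] ⇒ [BBB] ⇒ [BBBB] ⇒ [[B]BBB] ⇒ [[]BBB] ⇒ [[][B]BB] ⇒ [[][]BB] ⇒ [[][]B] ⇒ [[][]]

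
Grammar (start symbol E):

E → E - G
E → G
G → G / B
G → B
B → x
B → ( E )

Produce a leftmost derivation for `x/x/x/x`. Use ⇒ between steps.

E⇒G⇒G/B⇒G/B/B⇒G/B/B/B⇒B/B/B/B⇒x/B/B/B⇒x/x/B/B⇒x/x/x/B⇒x/x/x/x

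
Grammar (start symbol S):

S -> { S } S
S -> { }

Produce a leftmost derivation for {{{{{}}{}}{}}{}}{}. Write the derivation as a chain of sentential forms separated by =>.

S => {S}S   [S -> { S } S]
{S}S => {{S}S}S   [S -> { S } S]
{{S}S}S => {{{S}S}S}S   [S -> { S } S]
{{{S}S}S}S => {{{{S}S}S}S}S   [S -> { S } S]
{{{{S}S}S}S}S => {{{{{}}S}S}S}S   [S -> { }]
{{{{{}}S}S}S}S => {{{{{}}{}}S}S}S   [S -> { }]
{{{{{}}{}}S}S}S => {{{{{}}{}}{}}S}S   [S -> { }]
{{{{{}}{}}{}}S}S => {{{{{}}{}}{}}{}}S   [S -> { }]
{{{{{}}{}}{}}{}}S => {{{{{}}{}}{}}{}}{}   [S -> { }]

S=>{S}S=>{{S}S}S=>{{{S}S}S}S=>{{{{S}S}S}S}S=>{{{{{}}S}S}S}S=>{{{{{}}{}}S}S}S=>{{{{{}}{}}{}}S}S=>{{{{{}}{}}{}}{}}S=>{{{{{}}{}}{}}{}}{}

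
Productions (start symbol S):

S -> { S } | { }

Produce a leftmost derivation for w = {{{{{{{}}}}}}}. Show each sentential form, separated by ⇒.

S ⇒ {S} ⇒ {{S}} ⇒ {{{S}}} ⇒ {{{{S}}}} ⇒ {{{{{S}}}}} ⇒ {{{{{{S}}}}}} ⇒ {{{{{{{}}}}}}}

S ⇒ {S}   [S -> { S }]
{S} ⇒ {{S}}   [S -> { S }]
{{S}} ⇒ {{{S}}}   [S -> { S }]
{{{S}}} ⇒ {{{{S}}}}   [S -> { S }]
{{{{S}}}} ⇒ {{{{{S}}}}}   [S -> { S }]
{{{{{S}}}}} ⇒ {{{{{{S}}}}}}   [S -> { S }]
{{{{{{S}}}}}} ⇒ {{{{{{{}}}}}}}   [S -> { }]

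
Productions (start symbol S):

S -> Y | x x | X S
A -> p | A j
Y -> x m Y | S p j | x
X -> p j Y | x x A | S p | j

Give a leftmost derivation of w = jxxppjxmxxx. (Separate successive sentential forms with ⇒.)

S ⇒ XS ⇒ jS ⇒ jXS ⇒ jxxAS ⇒ jxxpS ⇒ jxxpXS ⇒ jxxppjYS ⇒ jxxppjxmYS ⇒ jxxppjxmxS ⇒ jxxppjxmxxx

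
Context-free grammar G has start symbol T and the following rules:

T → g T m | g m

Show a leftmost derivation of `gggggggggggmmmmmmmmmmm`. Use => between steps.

T => gTm   [T → g T m]
gTm => ggTmm   [T → g T m]
ggTmm => gggTmmm   [T → g T m]
gggTmmm => ggggTmmmm   [T → g T m]
ggggTmmmm => gggggTmmmmm   [T → g T m]
gggggTmmmmm => ggggggTmmmmmm   [T → g T m]
ggggggTmmmmmm => gggggggTmmmmmmm   [T → g T m]
gggggggTmmmmmmm => ggggggggTmmmmmmmm   [T → g T m]
ggggggggTmmmmmmmm => gggggggggTmmmmmmmmm   [T → g T m]
gggggggggTmmmmmmmmm => ggggggggggTmmmmmmmmmm   [T → g T m]
ggggggggggTmmmmmmmmmm => gggggggggggmmmmmmmmmmm   [T → g m]

T=>gTm=>ggTmm=>gggTmmm=>ggggTmmmm=>gggggTmmmmm=>ggggggTmmmmmm=>gggggggTmmmmmmm=>ggggggggTmmmmmmmm=>gggggggggTmmmmmmmmm=>ggggggggggTmmmmmmmmmm=>gggggggggggmmmmmmmmmmm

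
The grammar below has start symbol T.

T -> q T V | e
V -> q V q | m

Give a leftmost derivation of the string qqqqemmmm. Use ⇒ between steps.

T⇒qTV⇒qqTVV⇒qqqTVVV⇒qqqqTVVVV⇒qqqqeVVVV⇒qqqqemVVV⇒qqqqemmVV⇒qqqqemmmV⇒qqqqemmmm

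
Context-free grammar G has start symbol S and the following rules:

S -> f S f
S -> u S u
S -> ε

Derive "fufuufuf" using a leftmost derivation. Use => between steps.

S=>fSf=>fuSuf=>fufSfuf=>fufuSufuf=>fufuufuf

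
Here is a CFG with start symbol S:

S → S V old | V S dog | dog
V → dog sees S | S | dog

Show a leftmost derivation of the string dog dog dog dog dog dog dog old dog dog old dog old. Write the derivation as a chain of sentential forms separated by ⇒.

S ⇒ S V old   [S → S V old]
S V old ⇒ S V old V old   [S → S V old]
S V old V old ⇒ V S dog V old V old   [S → V S dog]
V S dog V old V old ⇒ dog S dog V old V old   [V → dog]
dog S dog V old V old ⇒ dog S V old dog V old V old   [S → S V old]
dog S V old dog V old V old ⇒ dog V S dog V old dog V old V old   [S → V S dog]
dog V S dog V old dog V old V old ⇒ dog S S dog V old dog V old V old   [V → S]
dog S S dog V old dog V old V old ⇒ dog V S dog S dog V old dog V old V old   [S → V S dog]
dog V S dog S dog V old dog V old V old ⇒ dog dog S dog S dog V old dog V old V old   [V → dog]
dog dog S dog S dog V old dog V old V old ⇒ dog dog dog dog S dog V old dog V old V old   [S → dog]
dog dog dog dog S dog V old dog V old V old ⇒ dog dog dog dog dog dog V old dog V old V old   [S → dog]
dog dog dog dog dog dog V old dog V old V old ⇒ dog dog dog dog dog dog dog old dog V old V old   [V → dog]
dog dog dog dog dog dog dog old dog V old V old ⇒ dog dog dog dog dog dog dog old dog dog old V old   [V → dog]
dog dog dog dog dog dog dog old dog dog old V old ⇒ dog dog dog dog dog dog dog old dog dog old dog old   [V → dog]

S ⇒ S V old ⇒ S V old V old ⇒ V S dog V old V old ⇒ dog S dog V old V old ⇒ dog S V old dog V old V old ⇒ dog V S dog V old dog V old V old ⇒ dog S S dog V old dog V old V old ⇒ dog V S dog S dog V old dog V old V old ⇒ dog dog S dog S dog V old dog V old V old ⇒ dog dog dog dog S dog V old dog V old V old ⇒ dog dog dog dog dog dog V old dog V old V old ⇒ dog dog dog dog dog dog dog old dog V old V old ⇒ dog dog dog dog dog dog dog old dog dog old V old ⇒ dog dog dog dog dog dog dog old dog dog old dog old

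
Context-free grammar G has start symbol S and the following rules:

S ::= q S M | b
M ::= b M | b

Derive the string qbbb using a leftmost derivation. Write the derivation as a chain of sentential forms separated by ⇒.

S ⇒ qSM   [S ::= q S M]
qSM ⇒ qbM   [S ::= b]
qbM ⇒ qbbM   [M ::= b M]
qbbM ⇒ qbbb   [M ::= b]

S ⇒ qSM ⇒ qbM ⇒ qbbM ⇒ qbbb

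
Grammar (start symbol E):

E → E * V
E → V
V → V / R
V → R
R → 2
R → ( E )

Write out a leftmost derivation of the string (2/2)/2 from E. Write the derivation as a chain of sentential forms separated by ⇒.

E ⇒ V   [E → V]
V ⇒ V/R   [V → V / R]
V/R ⇒ R/R   [V → R]
R/R ⇒ (E)/R   [R → ( E )]
(E)/R ⇒ (V)/R   [E → V]
(V)/R ⇒ (V/R)/R   [V → V / R]
(V/R)/R ⇒ (R/R)/R   [V → R]
(R/R)/R ⇒ (2/R)/R   [R → 2]
(2/R)/R ⇒ (2/2)/R   [R → 2]
(2/2)/R ⇒ (2/2)/2   [R → 2]

E⇒V⇒V/R⇒R/R⇒(E)/R⇒(V)/R⇒(V/R)/R⇒(R/R)/R⇒(2/R)/R⇒(2/2)/R⇒(2/2)/2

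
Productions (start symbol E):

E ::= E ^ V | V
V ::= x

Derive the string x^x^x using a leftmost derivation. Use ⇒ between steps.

E ⇒ E^V   [E ::= E ^ V]
E^V ⇒ E^V^V   [E ::= E ^ V]
E^V^V ⇒ V^V^V   [E ::= V]
V^V^V ⇒ x^V^V   [V ::= x]
x^V^V ⇒ x^x^V   [V ::= x]
x^x^V ⇒ x^x^x   [V ::= x]

E⇒E^V⇒E^V^V⇒V^V^V⇒x^V^V⇒x^x^V⇒x^x^x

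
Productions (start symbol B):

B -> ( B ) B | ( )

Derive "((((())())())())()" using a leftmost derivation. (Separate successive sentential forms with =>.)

B => (B)B   [B -> ( B ) B]
(B)B => ((B)B)B   [B -> ( B ) B]
((B)B)B => (((B)B)B)B   [B -> ( B ) B]
(((B)B)B)B => ((((B)B)B)B)B   [B -> ( B ) B]
((((B)B)B)B)B => ((((())B)B)B)B   [B -> ( )]
((((())B)B)B)B => ((((())())B)B)B   [B -> ( )]
((((())())B)B)B => ((((())())())B)B   [B -> ( )]
((((())())())B)B => ((((())())())())B   [B -> ( )]
((((())())())())B => ((((())())())())()   [B -> ( )]

B=>(B)B=>((B)B)B=>(((B)B)B)B=>((((B)B)B)B)B=>((((())B)B)B)B=>((((())())B)B)B=>((((())())())B)B=>((((())())())())B=>((((())())())())()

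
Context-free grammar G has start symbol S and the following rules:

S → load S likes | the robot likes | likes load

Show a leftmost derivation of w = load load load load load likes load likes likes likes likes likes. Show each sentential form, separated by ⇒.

S ⇒ load S likes ⇒ load load S likes likes ⇒ load load load S likes likes likes ⇒ load load load load S likes likes likes likes ⇒ load load load load load S likes likes likes likes likes ⇒ load load load load load likes load likes likes likes likes likes

S ⇒ load S likes   [S → load S likes]
load S likes ⇒ load load S likes likes   [S → load S likes]
load load S likes likes ⇒ load load load S likes likes likes   [S → load S likes]
load load load S likes likes likes ⇒ load load load load S likes likes likes likes   [S → load S likes]
load load load load S likes likes likes likes ⇒ load load load load load S likes likes likes likes likes   [S → load S likes]
load load load load load S likes likes likes likes likes ⇒ load load load load load likes load likes likes likes likes likes   [S → likes load]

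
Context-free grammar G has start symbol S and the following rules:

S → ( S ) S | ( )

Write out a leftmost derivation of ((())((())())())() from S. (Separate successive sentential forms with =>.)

S => (S)S => ((S)S)S => ((())S)S => ((())(S)S)S => ((())((S)S)S)S => ((())((())S)S)S => ((())((())())S)S => ((())((())())())S => ((())((())())())()

S => (S)S   [S → ( S ) S]
(S)S => ((S)S)S   [S → ( S ) S]
((S)S)S => ((())S)S   [S → ( )]
((())S)S => ((())(S)S)S   [S → ( S ) S]
((())(S)S)S => ((())((S)S)S)S   [S → ( S ) S]
((())((S)S)S)S => ((())((())S)S)S   [S → ( )]
((())((())S)S)S => ((())((())())S)S   [S → ( )]
((())((())())S)S => ((())((())())())S   [S → ( )]
((())((())())())S => ((())((())())())()   [S → ( )]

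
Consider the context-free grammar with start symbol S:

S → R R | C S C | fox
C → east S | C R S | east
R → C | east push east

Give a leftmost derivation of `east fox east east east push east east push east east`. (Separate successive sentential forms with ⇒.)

S ⇒ C S C   [S → C S C]
C S C ⇒ east S S C   [C → east S]
east S S C ⇒ east fox S C   [S → fox]
east fox S C ⇒ east fox R R C   [S → R R]
east fox R R C ⇒ east fox C R C   [R → C]
east fox C R C ⇒ east fox east S R C   [C → east S]
east fox east S R C ⇒ east fox east R R R C   [S → R R]
east fox east R R R C ⇒ east fox east C R R C   [R → C]
east fox east C R R C ⇒ east fox east east R R C   [C → east]
east fox east east R R C ⇒ east fox east east east push east R C   [R → east push east]
east fox east east east push east R C ⇒ east fox east east east push east east push east C   [R → east push east]
east fox east east east push east east push east C ⇒ east fox east east east push east east push east east   [C → east]

S ⇒ C S C ⇒ east S S C ⇒ east fox S C ⇒ east fox R R C ⇒ east fox C R C ⇒ east fox east S R C ⇒ east fox east R R R C ⇒ east fox east C R R C ⇒ east fox east east R R C ⇒ east fox east east east push east R C ⇒ east fox east east east push east east push east C ⇒ east fox east east east push east east push east east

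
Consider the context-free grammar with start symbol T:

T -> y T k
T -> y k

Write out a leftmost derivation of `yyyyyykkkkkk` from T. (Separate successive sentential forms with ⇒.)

T⇒yTk⇒yyTkk⇒yyyTkkk⇒yyyyTkkkk⇒yyyyyTkkkkk⇒yyyyyykkkkkk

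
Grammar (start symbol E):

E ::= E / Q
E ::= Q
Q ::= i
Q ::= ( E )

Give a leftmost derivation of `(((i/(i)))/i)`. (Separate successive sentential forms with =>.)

E=>Q=>(E)=>(E/Q)=>(Q/Q)=>((E)/Q)=>((Q)/Q)=>(((E))/Q)=>(((E/Q))/Q)=>(((Q/Q))/Q)=>(((i/Q))/Q)=>(((i/(E)))/Q)=>(((i/(Q)))/Q)=>(((i/(i)))/Q)=>(((i/(i)))/i)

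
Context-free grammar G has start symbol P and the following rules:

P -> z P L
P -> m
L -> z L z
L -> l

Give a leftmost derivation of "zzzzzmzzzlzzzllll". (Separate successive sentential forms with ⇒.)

P ⇒ zPL ⇒ zzPLL ⇒ zzzPLLL ⇒ zzzzPLLLL ⇒ zzzzzPLLLLL ⇒ zzzzzmLLLLL ⇒ zzzzzmzLzLLLL ⇒ zzzzzmzzLzzLLLL ⇒ zzzzzmzzzLzzzLLLL ⇒ zzzzzmzzzlzzzLLLL ⇒ zzzzzmzzzlzzzlLLL ⇒ zzzzzmzzzlzzzllLL ⇒ zzzzzmzzzlzzzlllL ⇒ zzzzzmzzzlzzzllll

P ⇒ zPL   [P -> z P L]
zPL ⇒ zzPLL   [P -> z P L]
zzPLL ⇒ zzzPLLL   [P -> z P L]
zzzPLLL ⇒ zzzzPLLLL   [P -> z P L]
zzzzPLLLL ⇒ zzzzzPLLLLL   [P -> z P L]
zzzzzPLLLLL ⇒ zzzzzmLLLLL   [P -> m]
zzzzzmLLLLL ⇒ zzzzzmzLzLLLL   [L -> z L z]
zzzzzmzLzLLLL ⇒ zzzzzmzzLzzLLLL   [L -> z L z]
zzzzzmzzLzzLLLL ⇒ zzzzzmzzzLzzzLLLL   [L -> z L z]
zzzzzmzzzLzzzLLLL ⇒ zzzzzmzzzlzzzLLLL   [L -> l]
zzzzzmzzzlzzzLLLL ⇒ zzzzzmzzzlzzzlLLL   [L -> l]
zzzzzmzzzlzzzlLLL ⇒ zzzzzmzzzlzzzllLL   [L -> l]
zzzzzmzzzlzzzllLL ⇒ zzzzzmzzzlzzzlllL   [L -> l]
zzzzzmzzzlzzzlllL ⇒ zzzzzmzzzlzzzllll   [L -> l]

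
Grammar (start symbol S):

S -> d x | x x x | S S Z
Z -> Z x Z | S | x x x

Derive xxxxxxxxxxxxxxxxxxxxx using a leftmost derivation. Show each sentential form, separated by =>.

S => SSZ => xxxSZ => xxxSSZZ => xxxSSZSZZ => xxxxxxSZSZZ => xxxxxxxxxZSZZ => xxxxxxxxxxxxSZZ => xxxxxxxxxxxxxxxZZ => xxxxxxxxxxxxxxxxxxZ => xxxxxxxxxxxxxxxxxxxxx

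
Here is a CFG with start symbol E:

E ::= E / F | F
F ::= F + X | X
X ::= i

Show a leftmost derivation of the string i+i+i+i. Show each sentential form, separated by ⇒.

E⇒F⇒F+X⇒F+X+X⇒F+X+X+X⇒X+X+X+X⇒i+X+X+X⇒i+i+X+X⇒i+i+i+X⇒i+i+i+i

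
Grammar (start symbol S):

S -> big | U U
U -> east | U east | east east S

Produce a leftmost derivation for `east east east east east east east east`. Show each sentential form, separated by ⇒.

S ⇒ U U   [S -> U U]
U U ⇒ U east U   [U -> U east]
U east U ⇒ east east S east U   [U -> east east S]
east east S east U ⇒ east east U U east U   [S -> U U]
east east U U east U ⇒ east east U east U east U   [U -> U east]
east east U east U east U ⇒ east east U east east U east U   [U -> U east]
east east U east east U east U ⇒ east east east east east U east U   [U -> east]
east east east east east U east U ⇒ east east east east east east east U   [U -> east]
east east east east east east east U ⇒ east east east east east east east east   [U -> east]

S ⇒ U U ⇒ U east U ⇒ east east S east U ⇒ east east U U east U ⇒ east east U east U east U ⇒ east east U east east U east U ⇒ east east east east east U east U ⇒ east east east east east east east U ⇒ east east east east east east east east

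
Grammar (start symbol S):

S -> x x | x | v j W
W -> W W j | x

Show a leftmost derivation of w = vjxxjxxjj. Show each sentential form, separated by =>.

S => vjW   [S -> v j W]
vjW => vjWWj   [W -> W W j]
vjWWj => vjWWjWj   [W -> W W j]
vjWWjWj => vjxWjWj   [W -> x]
vjxWjWj => vjxxjWj   [W -> x]
vjxxjWj => vjxxjWWjj   [W -> W W j]
vjxxjWWjj => vjxxjxWjj   [W -> x]
vjxxjxWjj => vjxxjxxjj   [W -> x]

S => vjW => vjWWj => vjWWjWj => vjxWjWj => vjxxjWj => vjxxjWWjj => vjxxjxWjj => vjxxjxxjj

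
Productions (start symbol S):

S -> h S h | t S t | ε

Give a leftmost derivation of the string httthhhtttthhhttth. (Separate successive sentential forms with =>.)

S => hSh => htSth => httStth => htttSttth => httthShttth => httthhShhttth => httthhhShhhttth => httthhhtSthhhttth => httthhhttStthhhttth => httthhhtttthhhttth

S => hSh   [S -> h S h]
hSh => htSth   [S -> t S t]
htSth => httStth   [S -> t S t]
httStth => htttSttth   [S -> t S t]
htttSttth => httthShttth   [S -> h S h]
httthShttth => httthhShhttth   [S -> h S h]
httthhShhttth => httthhhShhhttth   [S -> h S h]
httthhhShhhttth => httthhhtSthhhttth   [S -> t S t]
httthhhtSthhhttth => httthhhttStthhhttth   [S -> t S t]
httthhhttStthhhttth => httthhhtttthhhttth   [S -> ε]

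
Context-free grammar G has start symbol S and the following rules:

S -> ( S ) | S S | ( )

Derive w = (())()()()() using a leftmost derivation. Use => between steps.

S=>SS=>SSS=>SSSS=>SSSSS=>(S)SSSS=>(())SSSS=>(())()SSS=>(())()()SS=>(())()()()S=>(())()()()()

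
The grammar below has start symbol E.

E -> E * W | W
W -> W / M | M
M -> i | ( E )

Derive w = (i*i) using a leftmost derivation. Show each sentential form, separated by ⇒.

E ⇒ W ⇒ M ⇒ (E) ⇒ (E*W) ⇒ (W*W) ⇒ (M*W) ⇒ (i*W) ⇒ (i*M) ⇒ (i*i)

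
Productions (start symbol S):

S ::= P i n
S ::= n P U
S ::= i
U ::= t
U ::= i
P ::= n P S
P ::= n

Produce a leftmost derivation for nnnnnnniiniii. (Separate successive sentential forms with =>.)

S => nPU => nnPSU => nnnPSSU => nnnnPSSSU => nnnnnSSSU => nnnnnPinSSU => nnnnnnPSinSSU => nnnnnnnSinSSU => nnnnnnniinSSU => nnnnnnniiniSU => nnnnnnniiniiU => nnnnnnniiniii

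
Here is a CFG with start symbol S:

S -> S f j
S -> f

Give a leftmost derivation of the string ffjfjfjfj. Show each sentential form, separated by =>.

S => Sfj => Sfjfj => Sfjfjfj => Sfjfjfjfj => ffjfjfjfj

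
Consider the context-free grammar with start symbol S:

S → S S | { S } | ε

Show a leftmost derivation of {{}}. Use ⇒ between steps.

S⇒SS⇒{S}S⇒{SS}S⇒{SSS}S⇒{{S}SS}S⇒{{}SS}S⇒{{}S}S⇒{{}}S⇒{{}}

S ⇒ SS   [S → S S]
SS ⇒ {S}S   [S → { S }]
{S}S ⇒ {SS}S   [S → S S]
{SS}S ⇒ {SSS}S   [S → S S]
{SSS}S ⇒ {{S}SS}S   [S → { S }]
{{S}SS}S ⇒ {{}SS}S   [S → ε]
{{}SS}S ⇒ {{}S}S   [S → ε]
{{}S}S ⇒ {{}}S   [S → ε]
{{}}S ⇒ {{}}   [S → ε]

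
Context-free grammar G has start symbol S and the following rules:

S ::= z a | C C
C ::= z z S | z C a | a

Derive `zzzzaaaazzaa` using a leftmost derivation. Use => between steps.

S => CC => zCaC => zzzSaC => zzzCCaC => zzzzCaCaC => zzzzaaCaC => zzzzaaaaC => zzzzaaaazzS => zzzzaaaazzCC => zzzzaaaazzaC => zzzzaaaazzaa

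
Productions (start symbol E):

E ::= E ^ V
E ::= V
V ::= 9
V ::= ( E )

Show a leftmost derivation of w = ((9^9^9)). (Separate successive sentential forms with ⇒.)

E ⇒ V ⇒ (E) ⇒ (V) ⇒ ((E)) ⇒ ((E^V)) ⇒ ((E^V^V)) ⇒ ((V^V^V)) ⇒ ((9^V^V)) ⇒ ((9^9^V)) ⇒ ((9^9^9))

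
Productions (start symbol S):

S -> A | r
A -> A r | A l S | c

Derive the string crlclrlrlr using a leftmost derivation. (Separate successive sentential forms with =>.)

S => A   [S -> A]
A => AlS   [A -> A l S]
AlS => AlSlS   [A -> A l S]
AlSlS => AlSlSlS   [A -> A l S]
AlSlSlS => AlSlSlSlS   [A -> A l S]
AlSlSlSlS => ArlSlSlSlS   [A -> A r]
ArlSlSlSlS => crlSlSlSlS   [A -> c]
crlSlSlSlS => crlAlSlSlS   [S -> A]
crlAlSlSlS => crlclSlSlS   [A -> c]
crlclSlSlS => crlclrlSlS   [S -> r]
crlclrlSlS => crlclrlrlS   [S -> r]
crlclrlrlS => crlclrlrlr   [S -> r]

S => A => AlS => AlSlS => AlSlSlS => AlSlSlSlS => ArlSlSlSlS => crlSlSlSlS => crlAlSlSlS => crlclSlSlS => crlclrlSlS => crlclrlrlS => crlclrlrlr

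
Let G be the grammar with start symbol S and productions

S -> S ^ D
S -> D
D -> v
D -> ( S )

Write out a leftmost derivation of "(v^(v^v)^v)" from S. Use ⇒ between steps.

S ⇒ D   [S -> D]
D ⇒ (S)   [D -> ( S )]
(S) ⇒ (S^D)   [S -> S ^ D]
(S^D) ⇒ (S^D^D)   [S -> S ^ D]
(S^D^D) ⇒ (D^D^D)   [S -> D]
(D^D^D) ⇒ (v^D^D)   [D -> v]
(v^D^D) ⇒ (v^(S)^D)   [D -> ( S )]
(v^(S)^D) ⇒ (v^(S^D)^D)   [S -> S ^ D]
(v^(S^D)^D) ⇒ (v^(D^D)^D)   [S -> D]
(v^(D^D)^D) ⇒ (v^(v^D)^D)   [D -> v]
(v^(v^D)^D) ⇒ (v^(v^v)^D)   [D -> v]
(v^(v^v)^D) ⇒ (v^(v^v)^v)   [D -> v]

S⇒D⇒(S)⇒(S^D)⇒(S^D^D)⇒(D^D^D)⇒(v^D^D)⇒(v^(S)^D)⇒(v^(S^D)^D)⇒(v^(D^D)^D)⇒(v^(v^D)^D)⇒(v^(v^v)^D)⇒(v^(v^v)^v)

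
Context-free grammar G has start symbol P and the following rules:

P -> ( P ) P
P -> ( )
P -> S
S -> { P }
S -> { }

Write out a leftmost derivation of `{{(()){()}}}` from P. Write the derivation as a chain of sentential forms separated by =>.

P => S   [P -> S]
S => {P}   [S -> { P }]
{P} => {S}   [P -> S]
{S} => {{P}}   [S -> { P }]
{{P}} => {{(P)P}}   [P -> ( P ) P]
{{(P)P}} => {{(())P}}   [P -> ( )]
{{(())P}} => {{(())S}}   [P -> S]
{{(())S}} => {{(()){P}}}   [S -> { P }]
{{(()){P}}} => {{(()){()}}}   [P -> ( )]

P=>S=>{P}=>{S}=>{{P}}=>{{(P)P}}=>{{(())P}}=>{{(())S}}=>{{(()){P}}}=>{{(()){()}}}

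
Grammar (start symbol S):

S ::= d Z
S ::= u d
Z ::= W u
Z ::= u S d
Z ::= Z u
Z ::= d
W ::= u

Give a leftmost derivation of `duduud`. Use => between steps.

S => dZ   [S ::= d Z]
dZ => duSd   [Z ::= u S d]
duSd => dudZd   [S ::= d Z]
dudZd => dudWud   [Z ::= W u]
dudWud => duduud   [W ::= u]

S => dZ => duSd => dudZd => dudWud => duduud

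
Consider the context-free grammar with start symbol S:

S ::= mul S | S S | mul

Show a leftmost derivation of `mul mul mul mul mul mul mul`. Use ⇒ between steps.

S ⇒ S S   [S ::= S S]
S S ⇒ mul S S   [S ::= mul S]
mul S S ⇒ mul mul S S   [S ::= mul S]
mul mul S S ⇒ mul mul S S S   [S ::= S S]
mul mul S S S ⇒ mul mul S S S S   [S ::= S S]
mul mul S S S S ⇒ mul mul mul S S S S   [S ::= mul S]
mul mul mul S S S S ⇒ mul mul mul mul S S S   [S ::= mul]
mul mul mul mul S S S ⇒ mul mul mul mul mul S S   [S ::= mul]
mul mul mul mul mul S S ⇒ mul mul mul mul mul mul S   [S ::= mul]
mul mul mul mul mul mul S ⇒ mul mul mul mul mul mul mul   [S ::= mul]

S ⇒ S S ⇒ mul S S ⇒ mul mul S S ⇒ mul mul S S S ⇒ mul mul S S S S ⇒ mul mul mul S S S S ⇒ mul mul mul mul S S S ⇒ mul mul mul mul mul S S ⇒ mul mul mul mul mul mul S ⇒ mul mul mul mul mul mul mul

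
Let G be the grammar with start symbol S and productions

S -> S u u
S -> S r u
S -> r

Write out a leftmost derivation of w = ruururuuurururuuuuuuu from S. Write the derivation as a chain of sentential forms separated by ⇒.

S ⇒ Suu   [S -> S u u]
Suu ⇒ Suuuu   [S -> S u u]
Suuuu ⇒ Suuuuuu   [S -> S u u]
Suuuuuu ⇒ Sruuuuuuu   [S -> S r u]
Sruuuuuuu ⇒ Sruruuuuuuu   [S -> S r u]
Sruruuuuuuu ⇒ Srururuuuuuuu   [S -> S r u]
Srururuuuuuuu ⇒ Suurururuuuuuuu   [S -> S u u]
Suurururuuuuuuu ⇒ Sruuurururuuuuuuu   [S -> S r u]
Sruuurururuuuuuuu ⇒ Sruruuurururuuuuuuu   [S -> S r u]
Sruruuurururuuuuuuu ⇒ Suururuuurururuuuuuuu   [S -> S u u]
Suururuuurururuuuuuuu ⇒ ruururuuurururuuuuuuu   [S -> r]

S ⇒ Suu ⇒ Suuuu ⇒ Suuuuuu ⇒ Sruuuuuuu ⇒ Sruruuuuuuu ⇒ Srururuuuuuuu ⇒ Suurururuuuuuuu ⇒ Sruuurururuuuuuuu ⇒ Sruruuurururuuuuuuu ⇒ Suururuuurururuuuuuuu ⇒ ruururuuurururuuuuuuu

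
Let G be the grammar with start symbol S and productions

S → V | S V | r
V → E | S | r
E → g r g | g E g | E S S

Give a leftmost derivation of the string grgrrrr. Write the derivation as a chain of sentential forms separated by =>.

S => V => E => ESS => ESSSS => grgSSSS => grgrSSS => grgrrSS => grgrrrS => grgrrrr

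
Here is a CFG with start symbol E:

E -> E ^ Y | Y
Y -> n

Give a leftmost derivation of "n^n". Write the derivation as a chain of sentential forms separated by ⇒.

E ⇒ E^Y ⇒ Y^Y ⇒ n^Y ⇒ n^n

E ⇒ E^Y   [E -> E ^ Y]
E^Y ⇒ Y^Y   [E -> Y]
Y^Y ⇒ n^Y   [Y -> n]
n^Y ⇒ n^n   [Y -> n]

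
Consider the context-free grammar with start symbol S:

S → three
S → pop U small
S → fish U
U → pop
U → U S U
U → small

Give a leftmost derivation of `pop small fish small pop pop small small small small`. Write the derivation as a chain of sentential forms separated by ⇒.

S ⇒ pop U small ⇒ pop U S U small ⇒ pop small S U small ⇒ pop small fish U U small ⇒ pop small fish U S U U small ⇒ pop small fish small S U U small ⇒ pop small fish small pop U small U U small ⇒ pop small fish small pop pop small U U small ⇒ pop small fish small pop pop small small U small ⇒ pop small fish small pop pop small small small small

S ⇒ pop U small   [S → pop U small]
pop U small ⇒ pop U S U small   [U → U S U]
pop U S U small ⇒ pop small S U small   [U → small]
pop small S U small ⇒ pop small fish U U small   [S → fish U]
pop small fish U U small ⇒ pop small fish U S U U small   [U → U S U]
pop small fish U S U U small ⇒ pop small fish small S U U small   [U → small]
pop small fish small S U U small ⇒ pop small fish small pop U small U U small   [S → pop U small]
pop small fish small pop U small U U small ⇒ pop small fish small pop pop small U U small   [U → pop]
pop small fish small pop pop small U U small ⇒ pop small fish small pop pop small small U small   [U → small]
pop small fish small pop pop small small U small ⇒ pop small fish small pop pop small small small small   [U → small]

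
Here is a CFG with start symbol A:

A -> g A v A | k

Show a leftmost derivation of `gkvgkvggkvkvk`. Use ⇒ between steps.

A⇒gAvA⇒gkvA⇒gkvgAvA⇒gkvgkvA⇒gkvgkvgAvA⇒gkvgkvggAvAvA⇒gkvgkvggkvAvA⇒gkvgkvggkvkvA⇒gkvgkvggkvkvk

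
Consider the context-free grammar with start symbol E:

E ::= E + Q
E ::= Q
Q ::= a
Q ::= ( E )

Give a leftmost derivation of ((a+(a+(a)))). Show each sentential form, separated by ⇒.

E ⇒ Q   [E ::= Q]
Q ⇒ (E)   [Q ::= ( E )]
(E) ⇒ (Q)   [E ::= Q]
(Q) ⇒ ((E))   [Q ::= ( E )]
((E)) ⇒ ((E+Q))   [E ::= E + Q]
((E+Q)) ⇒ ((Q+Q))   [E ::= Q]
((Q+Q)) ⇒ ((a+Q))   [Q ::= a]
((a+Q)) ⇒ ((a+(E)))   [Q ::= ( E )]
((a+(E))) ⇒ ((a+(E+Q)))   [E ::= E + Q]
((a+(E+Q))) ⇒ ((a+(Q+Q)))   [E ::= Q]
((a+(Q+Q))) ⇒ ((a+(a+Q)))   [Q ::= a]
((a+(a+Q))) ⇒ ((a+(a+(E))))   [Q ::= ( E )]
((a+(a+(E)))) ⇒ ((a+(a+(Q))))   [E ::= Q]
((a+(a+(Q)))) ⇒ ((a+(a+(a))))   [Q ::= a]

E ⇒ Q ⇒ (E) ⇒ (Q) ⇒ ((E)) ⇒ ((E+Q)) ⇒ ((Q+Q)) ⇒ ((a+Q)) ⇒ ((a+(E))) ⇒ ((a+(E+Q))) ⇒ ((a+(Q+Q))) ⇒ ((a+(a+Q))) ⇒ ((a+(a+(E)))) ⇒ ((a+(a+(Q)))) ⇒ ((a+(a+(a))))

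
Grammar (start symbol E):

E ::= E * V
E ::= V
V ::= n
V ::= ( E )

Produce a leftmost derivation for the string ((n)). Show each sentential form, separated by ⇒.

E⇒V⇒(E)⇒(V)⇒((E))⇒((V))⇒((n))

E ⇒ V   [E ::= V]
V ⇒ (E)   [V ::= ( E )]
(E) ⇒ (V)   [E ::= V]
(V) ⇒ ((E))   [V ::= ( E )]
((E)) ⇒ ((V))   [E ::= V]
((V)) ⇒ ((n))   [V ::= n]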